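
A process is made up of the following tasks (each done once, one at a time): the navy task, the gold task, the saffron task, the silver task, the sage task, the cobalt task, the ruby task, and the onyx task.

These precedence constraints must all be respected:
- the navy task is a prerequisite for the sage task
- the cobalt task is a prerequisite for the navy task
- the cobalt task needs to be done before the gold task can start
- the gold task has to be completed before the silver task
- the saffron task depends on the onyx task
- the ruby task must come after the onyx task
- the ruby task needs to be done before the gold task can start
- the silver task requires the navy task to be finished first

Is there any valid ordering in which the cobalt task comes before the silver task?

Yes

Every valid ordering already has the cobalt task before the silver task (the constraints require it), so in particular at least one does.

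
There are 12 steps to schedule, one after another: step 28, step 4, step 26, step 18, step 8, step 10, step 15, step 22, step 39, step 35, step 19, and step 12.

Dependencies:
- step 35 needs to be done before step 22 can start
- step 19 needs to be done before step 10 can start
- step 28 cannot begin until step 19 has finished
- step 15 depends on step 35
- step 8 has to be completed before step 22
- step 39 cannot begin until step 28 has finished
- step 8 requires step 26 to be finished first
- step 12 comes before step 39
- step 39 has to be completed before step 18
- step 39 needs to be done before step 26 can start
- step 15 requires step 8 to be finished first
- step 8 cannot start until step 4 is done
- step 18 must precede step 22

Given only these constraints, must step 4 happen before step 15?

Tracing the constraints gives a chain: step 4 → step 8 → step 15.
That forces step 4 before step 15 in every valid schedule.

Yes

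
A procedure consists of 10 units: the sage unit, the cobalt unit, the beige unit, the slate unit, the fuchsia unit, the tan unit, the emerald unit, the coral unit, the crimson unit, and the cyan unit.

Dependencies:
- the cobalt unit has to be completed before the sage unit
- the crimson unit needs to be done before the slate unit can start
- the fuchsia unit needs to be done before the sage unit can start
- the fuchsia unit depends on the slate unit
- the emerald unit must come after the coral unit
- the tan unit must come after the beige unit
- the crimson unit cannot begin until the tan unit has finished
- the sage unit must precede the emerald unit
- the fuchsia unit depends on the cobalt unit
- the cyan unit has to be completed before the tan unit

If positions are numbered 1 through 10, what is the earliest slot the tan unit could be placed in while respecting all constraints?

The units that are forced before the tan unit, directly or transitively, are the beige unit, the cyan unit. That's 2 units.
So at minimum 2 units come before the tan unit, putting the tan unit no earlier than position 3. That position is achievable by scheduling exactly those predecessors first.

3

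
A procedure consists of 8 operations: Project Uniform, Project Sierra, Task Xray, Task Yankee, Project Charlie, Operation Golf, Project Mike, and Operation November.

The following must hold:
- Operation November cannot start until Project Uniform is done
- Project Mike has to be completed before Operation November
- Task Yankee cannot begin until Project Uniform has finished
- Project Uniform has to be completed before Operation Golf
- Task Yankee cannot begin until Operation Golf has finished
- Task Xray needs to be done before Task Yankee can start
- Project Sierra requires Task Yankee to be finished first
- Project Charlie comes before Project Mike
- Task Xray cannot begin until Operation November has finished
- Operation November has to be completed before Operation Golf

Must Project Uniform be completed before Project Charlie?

No

Project Uniform and Project Charlie are not related by any chain of constraints.
There exist valid orderings with Project Charlie before Project Uniform, so Project Uniform is not required to come first.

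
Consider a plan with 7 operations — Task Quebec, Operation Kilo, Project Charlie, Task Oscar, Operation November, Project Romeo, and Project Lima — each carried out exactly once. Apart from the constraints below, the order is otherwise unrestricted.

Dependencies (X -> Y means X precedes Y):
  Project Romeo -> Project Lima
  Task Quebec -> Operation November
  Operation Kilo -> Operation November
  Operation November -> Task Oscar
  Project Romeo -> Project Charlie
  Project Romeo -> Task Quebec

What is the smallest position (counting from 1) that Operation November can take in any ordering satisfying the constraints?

4

Working backwards through the constraints from Operation November, its full set of required predecessors is Task Quebec, Operation Kilo, Project Romeo — 3 of them.
With 3 mandatory predecessors, the earliest Operation November can sit is position 3+1 = 4, and placing just those 3 first achieves it.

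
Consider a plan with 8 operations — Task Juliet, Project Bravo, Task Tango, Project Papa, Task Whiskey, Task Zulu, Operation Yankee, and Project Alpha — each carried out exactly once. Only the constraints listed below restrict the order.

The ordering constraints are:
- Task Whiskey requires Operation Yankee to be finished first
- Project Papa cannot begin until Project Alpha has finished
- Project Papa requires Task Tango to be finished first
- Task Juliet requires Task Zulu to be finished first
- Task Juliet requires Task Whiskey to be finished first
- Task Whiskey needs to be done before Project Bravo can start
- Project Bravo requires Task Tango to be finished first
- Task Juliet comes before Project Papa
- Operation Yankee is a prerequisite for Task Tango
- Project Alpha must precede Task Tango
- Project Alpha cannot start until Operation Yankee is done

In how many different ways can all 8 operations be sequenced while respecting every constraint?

The operations with no prerequisites are Task Zulu, Operation Yankee; any of them can be placed first.
Enumerating by repeatedly choosing an available operation (one whose prerequisites are all placed) gives 70 distinct complete orderings.

70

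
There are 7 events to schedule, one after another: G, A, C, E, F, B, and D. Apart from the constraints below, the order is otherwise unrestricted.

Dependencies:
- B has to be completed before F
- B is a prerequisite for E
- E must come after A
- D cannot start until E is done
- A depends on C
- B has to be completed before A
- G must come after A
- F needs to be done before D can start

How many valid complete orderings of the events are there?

The events with no prerequisites are C, B; any of them can be placed first.
Systematically extending each partial ordering one event at a time and counting, there are 25 complete orderings.

25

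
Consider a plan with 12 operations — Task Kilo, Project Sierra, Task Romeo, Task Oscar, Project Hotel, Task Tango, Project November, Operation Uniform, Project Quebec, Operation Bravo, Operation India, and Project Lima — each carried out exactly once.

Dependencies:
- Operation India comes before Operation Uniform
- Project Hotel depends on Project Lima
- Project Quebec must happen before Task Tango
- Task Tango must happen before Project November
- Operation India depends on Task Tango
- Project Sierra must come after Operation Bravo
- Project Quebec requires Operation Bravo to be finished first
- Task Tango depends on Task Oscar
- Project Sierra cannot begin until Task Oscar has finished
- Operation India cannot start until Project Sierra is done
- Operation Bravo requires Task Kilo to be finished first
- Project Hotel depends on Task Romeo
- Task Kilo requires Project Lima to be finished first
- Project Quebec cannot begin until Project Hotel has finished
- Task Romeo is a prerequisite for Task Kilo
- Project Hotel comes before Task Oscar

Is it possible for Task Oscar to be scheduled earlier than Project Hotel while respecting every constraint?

No

Following Project Hotel → Task Oscar, Project Hotel must precede Task Oscar in every valid ordering.
So no valid ordering can have Task Oscar before Project Hotel.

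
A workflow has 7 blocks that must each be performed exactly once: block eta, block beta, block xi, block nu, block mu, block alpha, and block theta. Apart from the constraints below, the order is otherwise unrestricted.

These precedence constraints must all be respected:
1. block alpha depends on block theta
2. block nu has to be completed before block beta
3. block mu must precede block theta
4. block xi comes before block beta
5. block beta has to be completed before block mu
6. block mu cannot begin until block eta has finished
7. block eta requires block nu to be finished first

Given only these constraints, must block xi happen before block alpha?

Yes

Following the dependencies: block xi → block beta → block mu → block theta → block alpha.
Hence block xi necessarily comes before block alpha.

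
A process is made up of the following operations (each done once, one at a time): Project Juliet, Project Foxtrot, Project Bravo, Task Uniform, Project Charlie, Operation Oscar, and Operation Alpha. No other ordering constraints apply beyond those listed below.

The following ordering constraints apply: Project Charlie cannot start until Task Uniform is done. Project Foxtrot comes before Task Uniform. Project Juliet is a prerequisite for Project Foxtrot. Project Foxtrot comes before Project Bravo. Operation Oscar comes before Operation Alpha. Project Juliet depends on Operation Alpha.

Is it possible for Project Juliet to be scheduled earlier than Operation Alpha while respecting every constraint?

There is a dependency chain Operation Alpha → Project Juliet, so Project Juliet always comes after Operation Alpha.
Hence Project Juliet can never be scheduled before Operation Alpha.

No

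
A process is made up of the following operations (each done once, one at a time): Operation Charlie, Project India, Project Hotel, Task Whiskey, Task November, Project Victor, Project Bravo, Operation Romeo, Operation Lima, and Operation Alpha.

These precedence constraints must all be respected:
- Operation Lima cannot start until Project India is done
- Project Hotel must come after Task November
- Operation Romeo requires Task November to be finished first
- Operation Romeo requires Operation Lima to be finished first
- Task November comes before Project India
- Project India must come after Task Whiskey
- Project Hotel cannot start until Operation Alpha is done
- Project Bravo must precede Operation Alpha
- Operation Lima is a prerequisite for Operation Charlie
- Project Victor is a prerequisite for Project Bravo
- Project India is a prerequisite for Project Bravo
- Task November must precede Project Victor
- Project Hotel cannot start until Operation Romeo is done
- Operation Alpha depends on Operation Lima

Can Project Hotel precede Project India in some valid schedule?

No

There is a dependency chain Project India → Operation Lima → Operation Alpha → Project Hotel, so Project Hotel always comes after Project India.
Hence Project Hotel can never be scheduled before Project India.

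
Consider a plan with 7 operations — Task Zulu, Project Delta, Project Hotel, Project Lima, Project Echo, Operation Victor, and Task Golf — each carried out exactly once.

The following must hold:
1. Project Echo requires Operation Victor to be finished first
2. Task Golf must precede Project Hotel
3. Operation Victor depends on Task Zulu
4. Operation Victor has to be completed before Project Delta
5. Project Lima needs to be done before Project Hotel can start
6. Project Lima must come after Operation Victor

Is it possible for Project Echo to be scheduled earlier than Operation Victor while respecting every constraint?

No

Following Operation Victor → Project Echo, Operation Victor must precede Project Echo in every valid ordering.
Hence Project Echo can never be scheduled before Operation Victor.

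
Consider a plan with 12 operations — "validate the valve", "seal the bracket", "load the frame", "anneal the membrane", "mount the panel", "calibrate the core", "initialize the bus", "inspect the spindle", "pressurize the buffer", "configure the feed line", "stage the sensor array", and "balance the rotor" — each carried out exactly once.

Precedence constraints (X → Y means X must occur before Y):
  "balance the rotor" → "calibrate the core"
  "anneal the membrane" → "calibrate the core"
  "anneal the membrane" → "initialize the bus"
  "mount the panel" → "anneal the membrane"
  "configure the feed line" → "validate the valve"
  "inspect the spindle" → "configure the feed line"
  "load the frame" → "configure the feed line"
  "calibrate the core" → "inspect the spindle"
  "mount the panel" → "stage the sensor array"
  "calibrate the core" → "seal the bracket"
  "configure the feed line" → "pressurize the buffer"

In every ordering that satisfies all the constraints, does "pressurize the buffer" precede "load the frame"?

There is a chain "load the frame" → "configure the feed line" → "pressurize the buffer", which puts "load the frame" before "pressurize the buffer".
So "pressurize the buffer" never precedes "load the frame".

No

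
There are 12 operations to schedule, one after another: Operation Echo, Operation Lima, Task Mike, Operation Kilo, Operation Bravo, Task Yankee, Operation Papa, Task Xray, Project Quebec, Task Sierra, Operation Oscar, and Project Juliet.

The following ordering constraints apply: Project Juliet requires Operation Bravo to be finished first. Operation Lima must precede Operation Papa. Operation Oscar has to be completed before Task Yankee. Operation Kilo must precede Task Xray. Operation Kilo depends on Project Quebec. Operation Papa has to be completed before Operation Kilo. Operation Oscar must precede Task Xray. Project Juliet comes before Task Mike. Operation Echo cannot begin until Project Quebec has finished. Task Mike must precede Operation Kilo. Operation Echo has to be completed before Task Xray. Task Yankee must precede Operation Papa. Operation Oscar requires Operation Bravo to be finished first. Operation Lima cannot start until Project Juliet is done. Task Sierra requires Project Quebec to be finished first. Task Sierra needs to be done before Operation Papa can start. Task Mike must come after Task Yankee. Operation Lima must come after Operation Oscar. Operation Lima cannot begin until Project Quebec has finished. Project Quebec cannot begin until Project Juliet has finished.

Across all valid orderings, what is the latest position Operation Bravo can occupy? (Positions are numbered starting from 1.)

Following every chain forward from Operation Bravo, the operations that must come later are Operation Echo, Operation Lima, Task Mike, Operation Kilo, Task Yankee, Operation Papa, Task Xray, Project Quebec, Task Sierra, Operation Oscar, Project Juliet — 11 of them.
With 11 mandatory successors out of 12 operations total, the latest slot for Operation Bravo is 12−11 = 1, and it's reachable by doing all non-successors before Operation Bravo.

1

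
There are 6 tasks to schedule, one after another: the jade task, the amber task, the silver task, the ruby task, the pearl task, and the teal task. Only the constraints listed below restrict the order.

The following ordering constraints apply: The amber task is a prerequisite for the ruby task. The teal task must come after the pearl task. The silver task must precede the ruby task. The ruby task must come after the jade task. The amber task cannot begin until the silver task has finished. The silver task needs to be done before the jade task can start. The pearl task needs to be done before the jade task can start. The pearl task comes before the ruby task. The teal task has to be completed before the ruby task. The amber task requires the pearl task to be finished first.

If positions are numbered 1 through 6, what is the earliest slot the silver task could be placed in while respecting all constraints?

1

Nothing is required before the silver task; it can be the very first task.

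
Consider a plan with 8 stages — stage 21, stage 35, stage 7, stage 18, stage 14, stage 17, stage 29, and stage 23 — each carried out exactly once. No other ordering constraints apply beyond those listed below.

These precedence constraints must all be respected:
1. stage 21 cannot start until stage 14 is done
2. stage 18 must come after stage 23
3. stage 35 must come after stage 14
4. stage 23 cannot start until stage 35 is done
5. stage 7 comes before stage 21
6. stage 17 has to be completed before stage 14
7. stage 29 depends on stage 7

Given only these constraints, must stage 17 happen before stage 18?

Chaining the stated constraints: stage 17 → stage 14 → stage 35 → stage 23 → stage 18.
Hence stage 17 necessarily comes before stage 18.

Yes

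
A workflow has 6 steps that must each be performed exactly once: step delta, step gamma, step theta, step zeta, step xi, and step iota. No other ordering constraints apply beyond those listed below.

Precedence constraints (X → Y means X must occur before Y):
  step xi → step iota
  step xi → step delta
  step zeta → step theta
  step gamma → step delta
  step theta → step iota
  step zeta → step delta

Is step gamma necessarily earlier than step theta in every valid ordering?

Step gamma and step theta are not related by any chain of constraints.
There exist valid orderings with step theta before step gamma, so step gamma is not required to come first.

No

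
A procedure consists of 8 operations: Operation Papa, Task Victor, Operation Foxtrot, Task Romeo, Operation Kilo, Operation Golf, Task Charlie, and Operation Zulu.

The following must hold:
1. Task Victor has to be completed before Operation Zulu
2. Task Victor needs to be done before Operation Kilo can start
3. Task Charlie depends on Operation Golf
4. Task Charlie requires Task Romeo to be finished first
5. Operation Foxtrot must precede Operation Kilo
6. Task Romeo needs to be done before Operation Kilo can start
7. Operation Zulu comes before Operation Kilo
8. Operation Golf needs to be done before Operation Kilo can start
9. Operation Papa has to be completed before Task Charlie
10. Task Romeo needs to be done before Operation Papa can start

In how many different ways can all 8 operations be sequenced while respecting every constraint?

555

4 operations have no prerequisites (Task Victor, Operation Foxtrot, Task Romeo, Operation Golf), so any of them could come first.
Enumerating by repeatedly choosing an available operation (one whose prerequisites are all placed) gives 555 distinct complete orderings.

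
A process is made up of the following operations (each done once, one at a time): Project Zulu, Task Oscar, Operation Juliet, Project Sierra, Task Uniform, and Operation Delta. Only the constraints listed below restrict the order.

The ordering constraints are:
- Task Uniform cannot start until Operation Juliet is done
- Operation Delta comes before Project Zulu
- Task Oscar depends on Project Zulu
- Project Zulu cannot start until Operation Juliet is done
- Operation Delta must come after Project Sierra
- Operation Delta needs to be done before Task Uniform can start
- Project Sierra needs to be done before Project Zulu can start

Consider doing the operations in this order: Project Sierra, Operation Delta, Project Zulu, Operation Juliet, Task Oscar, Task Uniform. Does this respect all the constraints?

No

In the proposed order, Project Zulu appears before Operation Juliet.
That contradicts the constraint that Operation Juliet must precede Project Zulu.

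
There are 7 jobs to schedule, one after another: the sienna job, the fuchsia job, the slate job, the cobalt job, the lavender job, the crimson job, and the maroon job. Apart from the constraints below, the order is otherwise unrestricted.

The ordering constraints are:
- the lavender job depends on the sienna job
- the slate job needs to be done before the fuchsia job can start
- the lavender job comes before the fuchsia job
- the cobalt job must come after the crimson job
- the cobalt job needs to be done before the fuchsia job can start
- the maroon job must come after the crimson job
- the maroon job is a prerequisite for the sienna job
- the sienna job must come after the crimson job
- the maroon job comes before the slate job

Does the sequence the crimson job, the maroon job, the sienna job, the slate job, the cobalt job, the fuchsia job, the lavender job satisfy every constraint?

No

In the proposed order, the fuchsia job appears before the lavender job.
That contradicts the constraint that the lavender job must precede the fuchsia job.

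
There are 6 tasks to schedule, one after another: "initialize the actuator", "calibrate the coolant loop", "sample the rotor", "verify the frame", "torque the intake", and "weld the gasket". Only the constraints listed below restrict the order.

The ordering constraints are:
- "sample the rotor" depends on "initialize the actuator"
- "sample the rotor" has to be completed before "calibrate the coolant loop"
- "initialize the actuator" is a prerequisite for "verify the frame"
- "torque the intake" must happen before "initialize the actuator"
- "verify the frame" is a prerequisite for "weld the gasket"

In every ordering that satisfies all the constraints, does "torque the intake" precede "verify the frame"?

Chaining the stated constraints: "torque the intake" → "initialize the actuator" → "verify the frame".
That forces "torque the intake" before "verify the frame" in every valid schedule.

Yes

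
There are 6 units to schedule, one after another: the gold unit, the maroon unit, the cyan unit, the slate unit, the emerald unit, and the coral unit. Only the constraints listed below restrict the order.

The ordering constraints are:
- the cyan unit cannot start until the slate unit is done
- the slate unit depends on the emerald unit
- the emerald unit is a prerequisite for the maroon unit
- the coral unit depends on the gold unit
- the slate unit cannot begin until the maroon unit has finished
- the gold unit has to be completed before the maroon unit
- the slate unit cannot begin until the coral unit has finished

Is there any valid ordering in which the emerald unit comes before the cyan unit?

The emerald unit is actually forced before the cyan unit by the constraints, so certainly some valid ordering has the emerald unit first.

Yes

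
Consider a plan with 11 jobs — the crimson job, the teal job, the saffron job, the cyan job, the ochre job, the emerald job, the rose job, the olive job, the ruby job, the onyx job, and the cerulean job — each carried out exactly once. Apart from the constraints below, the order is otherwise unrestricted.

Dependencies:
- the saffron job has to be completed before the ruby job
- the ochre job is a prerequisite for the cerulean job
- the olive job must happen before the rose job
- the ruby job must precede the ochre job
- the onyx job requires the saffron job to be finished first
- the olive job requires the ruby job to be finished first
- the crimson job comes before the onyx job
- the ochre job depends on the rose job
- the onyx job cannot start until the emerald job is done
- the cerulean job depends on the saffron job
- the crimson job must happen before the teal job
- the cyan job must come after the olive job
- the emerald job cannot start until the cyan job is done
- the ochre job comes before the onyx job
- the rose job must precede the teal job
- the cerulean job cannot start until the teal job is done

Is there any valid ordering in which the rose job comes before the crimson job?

Yes

The constraints leave the rose job and the crimson job unordered relative to each other; nothing requires the crimson job earlier.
So a valid ordering placing the rose job earlier than the crimson job exists.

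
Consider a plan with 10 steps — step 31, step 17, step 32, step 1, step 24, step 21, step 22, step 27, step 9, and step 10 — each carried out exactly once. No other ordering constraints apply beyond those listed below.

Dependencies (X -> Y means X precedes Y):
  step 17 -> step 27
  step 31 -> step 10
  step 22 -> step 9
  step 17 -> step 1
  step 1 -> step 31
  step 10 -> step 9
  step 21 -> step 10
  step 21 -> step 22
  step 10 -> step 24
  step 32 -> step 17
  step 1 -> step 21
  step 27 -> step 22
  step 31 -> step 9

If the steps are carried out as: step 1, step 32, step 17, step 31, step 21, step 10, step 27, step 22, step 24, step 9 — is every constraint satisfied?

Here step 17 comes after step 1.
That contradicts the constraint that step 17 must precede step 1.

No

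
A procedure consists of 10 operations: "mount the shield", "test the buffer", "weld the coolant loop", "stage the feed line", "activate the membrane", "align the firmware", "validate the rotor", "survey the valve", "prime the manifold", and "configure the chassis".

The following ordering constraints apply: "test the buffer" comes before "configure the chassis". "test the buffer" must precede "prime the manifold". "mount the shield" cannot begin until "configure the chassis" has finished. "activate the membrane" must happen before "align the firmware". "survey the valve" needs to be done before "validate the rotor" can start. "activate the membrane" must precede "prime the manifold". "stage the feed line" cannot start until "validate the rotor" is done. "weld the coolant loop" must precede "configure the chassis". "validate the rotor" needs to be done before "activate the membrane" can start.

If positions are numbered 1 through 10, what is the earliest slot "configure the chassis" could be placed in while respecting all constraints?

3

The operations that are forced before "configure the chassis", directly or transitively, are "test the buffer", "weld the coolant loop". That's 2 operations.
So at minimum 2 operations come before "configure the chassis", putting "configure the chassis" no earlier than position 3. That position is achievable by scheduling exactly those predecessors first.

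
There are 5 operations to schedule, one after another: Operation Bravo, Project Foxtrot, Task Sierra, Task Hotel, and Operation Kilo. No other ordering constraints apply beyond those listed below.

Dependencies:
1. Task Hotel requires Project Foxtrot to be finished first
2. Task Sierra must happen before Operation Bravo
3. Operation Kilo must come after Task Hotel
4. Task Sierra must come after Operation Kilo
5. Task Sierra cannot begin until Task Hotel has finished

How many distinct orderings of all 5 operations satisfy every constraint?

Project Foxtrot is the only operation with nothing required before it, so every ordering starts there.
Every operation is then forced in turn, so only 1 complete ordering is consistent with the constraints.

1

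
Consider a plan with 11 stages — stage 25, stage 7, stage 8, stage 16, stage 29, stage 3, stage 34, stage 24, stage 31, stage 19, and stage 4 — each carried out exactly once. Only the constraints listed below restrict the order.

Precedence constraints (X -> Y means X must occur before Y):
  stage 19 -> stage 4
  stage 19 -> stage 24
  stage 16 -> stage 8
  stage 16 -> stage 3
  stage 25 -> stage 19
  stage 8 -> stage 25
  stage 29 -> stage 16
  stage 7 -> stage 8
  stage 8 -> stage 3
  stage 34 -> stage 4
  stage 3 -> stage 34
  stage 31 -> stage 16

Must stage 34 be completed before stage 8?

No

The constraints actually force stage 8 before stage 34 (via stage 8 → stage 3 → stage 34), not the other way around.
So stage 34 never precedes stage 8.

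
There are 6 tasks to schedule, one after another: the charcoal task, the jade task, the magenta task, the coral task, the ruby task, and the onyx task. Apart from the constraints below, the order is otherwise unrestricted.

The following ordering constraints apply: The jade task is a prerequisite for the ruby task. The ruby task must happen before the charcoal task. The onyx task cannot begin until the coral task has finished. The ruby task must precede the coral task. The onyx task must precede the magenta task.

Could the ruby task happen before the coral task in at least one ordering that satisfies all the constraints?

Yes

The ruby task is actually forced before the coral task by the constraints, so certainly some valid ordering has the ruby task first.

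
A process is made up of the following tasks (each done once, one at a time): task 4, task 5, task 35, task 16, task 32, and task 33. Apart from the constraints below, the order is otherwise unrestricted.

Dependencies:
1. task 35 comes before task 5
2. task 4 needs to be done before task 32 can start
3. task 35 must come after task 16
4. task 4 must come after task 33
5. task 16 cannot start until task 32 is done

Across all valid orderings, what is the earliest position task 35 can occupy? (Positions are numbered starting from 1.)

The tasks that are forced before task 35, directly or transitively, are task 4, task 16, task 32, task 33. That's 4 tasks.
With 4 mandatory predecessors, the earliest task 35 can sit is position 4+1 = 5, and placing just those 4 first achieves it.

5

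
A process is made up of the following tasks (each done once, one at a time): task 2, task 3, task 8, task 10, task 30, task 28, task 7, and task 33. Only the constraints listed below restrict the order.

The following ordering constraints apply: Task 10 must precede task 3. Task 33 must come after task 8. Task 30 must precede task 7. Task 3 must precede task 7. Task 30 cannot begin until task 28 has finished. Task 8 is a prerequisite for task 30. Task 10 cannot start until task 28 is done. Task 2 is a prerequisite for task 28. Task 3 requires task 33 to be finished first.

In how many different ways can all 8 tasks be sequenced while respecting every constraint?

36

The tasks with no prerequisites are task 2, task 8; any of them can be placed first.
Enumerating by repeatedly choosing an available task (one whose prerequisites are all placed) gives 36 distinct complete orderings.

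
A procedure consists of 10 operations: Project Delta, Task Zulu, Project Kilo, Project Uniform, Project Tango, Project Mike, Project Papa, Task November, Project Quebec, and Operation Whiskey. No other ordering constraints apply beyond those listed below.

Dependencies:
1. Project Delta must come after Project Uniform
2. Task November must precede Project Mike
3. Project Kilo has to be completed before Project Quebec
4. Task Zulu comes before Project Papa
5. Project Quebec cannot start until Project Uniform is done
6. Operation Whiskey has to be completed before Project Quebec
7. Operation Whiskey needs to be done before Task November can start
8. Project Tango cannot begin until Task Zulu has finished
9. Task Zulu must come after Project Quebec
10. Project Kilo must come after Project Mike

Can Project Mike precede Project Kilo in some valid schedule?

Project Mike is actually forced before Project Kilo by the constraints, so certainly some valid ordering has Project Mike first.

Yes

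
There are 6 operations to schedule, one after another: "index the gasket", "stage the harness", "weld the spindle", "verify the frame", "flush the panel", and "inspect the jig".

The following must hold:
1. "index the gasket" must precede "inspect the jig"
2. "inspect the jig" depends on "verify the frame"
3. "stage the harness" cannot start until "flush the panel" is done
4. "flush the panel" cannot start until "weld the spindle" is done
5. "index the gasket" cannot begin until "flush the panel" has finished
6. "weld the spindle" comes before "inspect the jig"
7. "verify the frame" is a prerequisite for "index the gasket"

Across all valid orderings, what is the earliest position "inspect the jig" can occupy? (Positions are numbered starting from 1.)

The operations that are forced before "inspect the jig", directly or transitively, are "index the gasket", "weld the spindle", "verify the frame", "flush the panel". That's 4 operations.
So at minimum 4 operations come before "inspect the jig", putting "inspect the jig" no earlier than position 5. That position is achievable by scheduling exactly those predecessors first.

5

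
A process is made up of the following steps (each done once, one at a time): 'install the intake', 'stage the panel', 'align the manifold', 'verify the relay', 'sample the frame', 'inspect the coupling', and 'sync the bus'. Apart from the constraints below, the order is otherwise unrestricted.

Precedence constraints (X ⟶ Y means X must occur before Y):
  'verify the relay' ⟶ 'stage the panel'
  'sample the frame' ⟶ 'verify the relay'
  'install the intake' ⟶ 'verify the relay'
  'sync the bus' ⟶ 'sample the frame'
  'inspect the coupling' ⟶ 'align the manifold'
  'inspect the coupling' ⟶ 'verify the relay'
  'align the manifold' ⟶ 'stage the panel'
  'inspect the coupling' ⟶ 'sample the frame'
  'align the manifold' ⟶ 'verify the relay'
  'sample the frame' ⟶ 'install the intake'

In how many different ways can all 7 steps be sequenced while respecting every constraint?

7

2 steps have no prerequisites ('inspect the coupling', 'sync the bus'), so any of them could come first.
Enumerating by repeatedly choosing an available step (one whose prerequisites are all placed) gives 7 distinct complete orderings.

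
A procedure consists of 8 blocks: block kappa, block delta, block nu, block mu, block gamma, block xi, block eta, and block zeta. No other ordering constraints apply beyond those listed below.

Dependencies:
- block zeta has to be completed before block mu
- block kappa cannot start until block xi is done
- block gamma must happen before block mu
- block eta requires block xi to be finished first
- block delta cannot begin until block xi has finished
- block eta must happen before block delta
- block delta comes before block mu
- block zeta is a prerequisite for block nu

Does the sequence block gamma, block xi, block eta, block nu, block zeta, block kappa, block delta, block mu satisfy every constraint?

No

The sequence places block nu ahead of block zeta.
That contradicts the constraint that block zeta must precede block nu.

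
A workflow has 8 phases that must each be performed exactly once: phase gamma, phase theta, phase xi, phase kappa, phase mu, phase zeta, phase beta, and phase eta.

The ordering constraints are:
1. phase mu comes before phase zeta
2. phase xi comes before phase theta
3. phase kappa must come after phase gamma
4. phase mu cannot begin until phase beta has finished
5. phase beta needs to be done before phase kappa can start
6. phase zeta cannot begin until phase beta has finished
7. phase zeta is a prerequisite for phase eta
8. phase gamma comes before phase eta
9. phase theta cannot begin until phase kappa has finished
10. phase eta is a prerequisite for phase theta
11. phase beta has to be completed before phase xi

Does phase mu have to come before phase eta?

Tracing the constraints gives a chain: phase mu → phase zeta → phase eta.
So phase mu must precede phase eta in any valid ordering.

Yes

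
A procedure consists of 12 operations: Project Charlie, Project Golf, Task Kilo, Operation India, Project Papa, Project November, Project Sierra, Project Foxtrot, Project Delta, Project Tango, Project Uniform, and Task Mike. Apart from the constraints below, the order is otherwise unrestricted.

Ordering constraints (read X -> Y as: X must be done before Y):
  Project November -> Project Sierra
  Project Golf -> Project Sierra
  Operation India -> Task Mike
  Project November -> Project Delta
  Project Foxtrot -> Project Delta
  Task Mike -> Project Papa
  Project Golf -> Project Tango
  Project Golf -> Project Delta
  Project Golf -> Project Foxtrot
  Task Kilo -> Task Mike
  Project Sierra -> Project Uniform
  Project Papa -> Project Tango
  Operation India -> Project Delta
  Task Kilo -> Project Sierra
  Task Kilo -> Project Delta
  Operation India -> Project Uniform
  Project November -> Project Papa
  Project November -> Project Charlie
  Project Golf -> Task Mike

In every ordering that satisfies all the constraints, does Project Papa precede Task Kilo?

No

There is a chain Task Kilo → Task Mike → Project Papa, which puts Task Kilo before Project Papa.
So Project Papa does not have to come before Task Kilo — it cannot.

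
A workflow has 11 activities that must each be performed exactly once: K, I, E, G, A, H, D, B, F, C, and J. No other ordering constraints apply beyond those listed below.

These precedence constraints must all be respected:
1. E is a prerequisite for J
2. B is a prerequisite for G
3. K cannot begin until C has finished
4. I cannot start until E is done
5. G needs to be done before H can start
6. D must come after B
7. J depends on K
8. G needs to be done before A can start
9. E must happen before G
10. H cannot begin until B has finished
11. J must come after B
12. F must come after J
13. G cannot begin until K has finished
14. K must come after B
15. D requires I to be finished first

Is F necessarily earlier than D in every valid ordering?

No

F and D are not related by any chain of constraints.
There exist valid orderings with D before F, so F is not required to come first.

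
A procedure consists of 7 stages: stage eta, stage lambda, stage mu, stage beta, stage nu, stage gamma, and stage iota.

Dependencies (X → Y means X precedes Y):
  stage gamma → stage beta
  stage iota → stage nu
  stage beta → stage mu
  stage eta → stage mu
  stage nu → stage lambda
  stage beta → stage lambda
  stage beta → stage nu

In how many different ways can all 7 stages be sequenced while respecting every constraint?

The stages with no prerequisites are stage eta, stage gamma, stage iota; any of them can be placed first.
Counting all ways to extend the partial order to a total order gives 48.

48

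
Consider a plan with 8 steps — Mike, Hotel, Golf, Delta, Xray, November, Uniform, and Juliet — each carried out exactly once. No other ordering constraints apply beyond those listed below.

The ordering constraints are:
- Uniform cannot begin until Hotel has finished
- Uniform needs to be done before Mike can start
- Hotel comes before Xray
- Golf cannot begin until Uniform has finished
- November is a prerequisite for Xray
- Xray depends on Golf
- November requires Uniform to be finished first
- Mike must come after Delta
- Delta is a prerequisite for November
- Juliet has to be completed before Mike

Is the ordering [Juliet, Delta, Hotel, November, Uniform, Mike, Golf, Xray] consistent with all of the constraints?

Here Uniform comes after November.
But one of the constraints requires Uniform before November, so this ordering violates it.

No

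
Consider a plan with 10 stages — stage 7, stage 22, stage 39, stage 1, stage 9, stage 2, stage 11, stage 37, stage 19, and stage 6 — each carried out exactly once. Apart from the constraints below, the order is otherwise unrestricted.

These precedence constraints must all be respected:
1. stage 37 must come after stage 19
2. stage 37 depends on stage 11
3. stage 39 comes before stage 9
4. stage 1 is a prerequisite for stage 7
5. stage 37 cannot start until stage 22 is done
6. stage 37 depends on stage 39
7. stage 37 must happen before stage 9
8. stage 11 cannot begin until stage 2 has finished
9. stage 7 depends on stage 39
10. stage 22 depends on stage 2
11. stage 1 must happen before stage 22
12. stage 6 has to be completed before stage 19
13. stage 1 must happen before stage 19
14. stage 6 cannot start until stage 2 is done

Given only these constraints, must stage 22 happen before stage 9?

Yes

Following the dependencies: stage 22 → stage 37 → stage 9.
Hence stage 22 necessarily comes before stage 9.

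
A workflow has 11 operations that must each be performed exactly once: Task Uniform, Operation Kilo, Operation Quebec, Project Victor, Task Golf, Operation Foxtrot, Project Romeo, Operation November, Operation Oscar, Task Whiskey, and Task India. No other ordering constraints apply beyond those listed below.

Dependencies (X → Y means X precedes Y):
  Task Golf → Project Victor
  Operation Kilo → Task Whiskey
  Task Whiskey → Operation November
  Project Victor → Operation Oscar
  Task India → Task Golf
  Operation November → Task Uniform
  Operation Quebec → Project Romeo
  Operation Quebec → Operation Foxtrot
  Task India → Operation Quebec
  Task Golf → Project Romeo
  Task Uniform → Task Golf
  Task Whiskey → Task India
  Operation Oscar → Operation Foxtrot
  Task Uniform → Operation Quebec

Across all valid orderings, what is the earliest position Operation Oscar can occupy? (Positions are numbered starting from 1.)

Working backwards through the constraints from Operation Oscar, its full set of required predecessors is Task Uniform, Operation Kilo, Project Victor, Task Golf, Operation November, Task Whiskey, Task India — 7 of them.
So at minimum 7 operations come before Operation Oscar, putting Operation Oscar no earlier than position 8. That position is achievable by scheduling exactly those predecessors first.

8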